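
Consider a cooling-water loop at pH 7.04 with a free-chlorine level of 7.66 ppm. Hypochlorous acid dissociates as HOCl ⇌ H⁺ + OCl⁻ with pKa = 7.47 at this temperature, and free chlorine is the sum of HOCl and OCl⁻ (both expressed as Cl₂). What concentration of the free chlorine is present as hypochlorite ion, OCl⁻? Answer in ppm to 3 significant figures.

2.08 ppm

[OCl⁻]/[HOCl] = 10^(pH − pKa) = 10^(7.04 − 7.47) = 10^-0.43 = 0.3715.
Fraction as HOCl = 1 / (1 + 0.3715) = 0.7291.
OCl⁻ = (1 − 0.7291) × 7.66 ppm = 2.075 ppm.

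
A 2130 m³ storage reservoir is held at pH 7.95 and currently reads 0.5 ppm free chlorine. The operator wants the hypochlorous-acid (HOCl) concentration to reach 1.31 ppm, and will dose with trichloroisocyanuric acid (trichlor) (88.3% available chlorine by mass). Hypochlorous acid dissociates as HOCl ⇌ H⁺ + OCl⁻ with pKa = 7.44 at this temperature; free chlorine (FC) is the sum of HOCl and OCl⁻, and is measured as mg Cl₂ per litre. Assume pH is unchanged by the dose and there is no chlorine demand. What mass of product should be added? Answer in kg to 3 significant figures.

12.2 kg

Volume: 2130 m³ = 2,130,000 L.
[OCl⁻]/[HOCl] = 10^(pH − pKa) = 10^(7.95 − 7.44) = 3.236; fraction as HOCl = 1/(1 + 3.236) = 0.2361.
Free chlorine required for 1.31 ppm HOCl: 1.31 / 0.2361 = 5.549 ppm.
FC to add: 5.549 − 0.5 = 5.049 mg/L as Cl₂.
Cl₂ equivalent: 5.049 mg/L × 2,130,000 L = 10,750 g.
Product at 88.3% available Cl: 10,750 / 0.883 = 12,180 g.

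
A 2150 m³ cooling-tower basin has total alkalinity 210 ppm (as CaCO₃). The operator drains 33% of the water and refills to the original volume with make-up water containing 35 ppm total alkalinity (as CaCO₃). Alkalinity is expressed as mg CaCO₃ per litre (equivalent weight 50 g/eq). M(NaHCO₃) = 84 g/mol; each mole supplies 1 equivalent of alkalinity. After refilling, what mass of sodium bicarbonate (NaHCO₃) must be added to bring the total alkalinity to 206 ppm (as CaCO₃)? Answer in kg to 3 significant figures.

Volume: 2150 m³ = 2,150,000 L.
After draining 33% and refilling: 210 × 0.67 + 35 × 0.33 = 152.25 ppm.
Deficit to target: 206 − 152.25 = 53.75 mg/L.
As CaCO₃: 53.75 mg/L × 2,150,000 L = 115,600 g; ÷ 50 g/eq ÷ 1 = 2311 mol NaHCO₃.
Mass: 2311 × 84 = 194,100 g.

194 kg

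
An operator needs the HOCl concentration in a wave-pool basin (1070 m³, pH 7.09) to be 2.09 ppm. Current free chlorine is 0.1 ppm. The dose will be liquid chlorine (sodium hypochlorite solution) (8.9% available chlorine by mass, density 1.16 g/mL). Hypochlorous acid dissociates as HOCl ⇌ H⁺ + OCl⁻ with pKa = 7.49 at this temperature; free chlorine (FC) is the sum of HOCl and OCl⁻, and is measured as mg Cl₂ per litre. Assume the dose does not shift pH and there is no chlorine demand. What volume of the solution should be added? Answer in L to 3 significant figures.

29.2 L

Volume: 1070 m³ = 1,070,000 L.
[OCl⁻]/[HOCl] = 10^(pH − pKa) = 10^(7.09 − 7.49) = 0.3981; fraction as HOCl = 1/(1 + 0.3981) = 0.7153.
Free chlorine required for 2.09 ppm HOCl: 2.09 / 0.7153 = 2.922 ppm.
FC to add: 2.922 − 0.1 = 2.822 mg/L as Cl₂.
Cl₂ equivalent: 2.822 mg/L × 1,070,000 L = 3020 g.
Product at 8.9% available Cl: 3020 / 0.089 = 33,930 g.
Volume: 33,930 g ÷ 1.16 g/mL = 29,250 mL.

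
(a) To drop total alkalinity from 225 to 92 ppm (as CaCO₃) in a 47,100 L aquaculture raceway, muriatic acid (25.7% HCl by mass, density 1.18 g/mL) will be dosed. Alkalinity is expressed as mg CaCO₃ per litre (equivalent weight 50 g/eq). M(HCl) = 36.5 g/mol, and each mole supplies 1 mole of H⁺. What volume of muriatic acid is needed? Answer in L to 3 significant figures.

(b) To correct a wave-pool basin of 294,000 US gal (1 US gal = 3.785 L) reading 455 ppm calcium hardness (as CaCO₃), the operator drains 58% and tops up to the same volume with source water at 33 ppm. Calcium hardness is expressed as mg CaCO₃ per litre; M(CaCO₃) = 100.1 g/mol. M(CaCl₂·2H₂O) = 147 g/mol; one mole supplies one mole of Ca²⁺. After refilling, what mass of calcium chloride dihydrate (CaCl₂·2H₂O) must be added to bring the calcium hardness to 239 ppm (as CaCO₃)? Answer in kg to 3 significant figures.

(a) Alkalinity to neutralize: (225 − 92) = 133 mg/L as CaCO₃ × 47,100 L = 6264 g as CaCO₃.
(a) Equivalents of H⁺ required: 6264 ÷ 50 g/eq = 125.3 eq = 125.3 mol HCl.
(a) Mass of HCl: 125.3 × 36.5 = 4573 g.
(a) Mass of 25.7% solution: 4573 / 0.257 = 17,790 g.
(a) Volume: 17,790 g ÷ 1.18 g/mL = 15,080 mL.

(b) Volume: 294,000 US gal × 3.785 L/gal = 1,112,790 L.
(b) After draining 58% and refilling: 455 × 0.42 + 33 × 0.58 = 210.24 ppm.
(b) Deficit to target: 239 − 210.24 = 28.76 mg/L.
(b) As CaCO₃: 28.76 mg/L × 1,112,790 L = 32,000 g; ÷ 100.1 = 319.7 mol Ca²⁺.
(b) Mass: 319.7 × 147 = 47,000 g.

(a) 15.1 L; (b) 47.0 kg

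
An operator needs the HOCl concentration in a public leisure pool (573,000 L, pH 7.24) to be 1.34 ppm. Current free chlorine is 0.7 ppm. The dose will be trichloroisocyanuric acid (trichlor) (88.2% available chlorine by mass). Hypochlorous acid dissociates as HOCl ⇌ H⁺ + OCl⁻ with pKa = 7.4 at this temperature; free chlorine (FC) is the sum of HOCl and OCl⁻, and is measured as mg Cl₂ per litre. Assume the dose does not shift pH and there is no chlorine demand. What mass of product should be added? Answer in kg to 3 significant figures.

1.02 kg

[OCl⁻]/[HOCl] = 10^(pH − pKa) = 10^(7.24 − 7.4) = 0.6918; fraction as HOCl = 1/(1 + 0.6918) = 0.5911.
Free chlorine required for 1.34 ppm HOCl: 1.34 / 0.5911 = 2.267 ppm.
FC to add: 2.267 − 0.7 = 1.567 mg/L as Cl₂.
Cl₂ equivalent: 1.567 mg/L × 573,000 L = 897.9 g.
Product at 88.2% available Cl: 897.9 / 0.882 = 1018 g.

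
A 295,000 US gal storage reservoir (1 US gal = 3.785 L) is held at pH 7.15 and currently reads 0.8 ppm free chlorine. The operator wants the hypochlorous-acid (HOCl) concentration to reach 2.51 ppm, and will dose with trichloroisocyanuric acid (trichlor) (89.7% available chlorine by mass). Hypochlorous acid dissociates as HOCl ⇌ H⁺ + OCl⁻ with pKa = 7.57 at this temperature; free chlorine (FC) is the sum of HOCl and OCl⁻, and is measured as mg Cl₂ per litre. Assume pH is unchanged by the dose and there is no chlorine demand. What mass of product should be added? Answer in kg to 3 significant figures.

Volume: 295,000 US gal × 3.785 L/gal = 1,116,575 L.
[OCl⁻]/[HOCl] = 10^(pH − pKa) = 10^(7.15 − 7.57) = 0.3802; fraction as HOCl = 1/(1 + 0.3802) = 0.7245.
Free chlorine required for 2.51 ppm HOCl: 2.51 / 0.7245 = 3.464 ppm.
FC to add: 3.464 − 0.8 = 2.664 mg/L as Cl₂.
Cl₂ equivalent: 2.664 mg/L × 1,116,575 L = 2975 g.
Product at 89.7% available Cl: 2975 / 0.897 = 3316 g.

3.32 kg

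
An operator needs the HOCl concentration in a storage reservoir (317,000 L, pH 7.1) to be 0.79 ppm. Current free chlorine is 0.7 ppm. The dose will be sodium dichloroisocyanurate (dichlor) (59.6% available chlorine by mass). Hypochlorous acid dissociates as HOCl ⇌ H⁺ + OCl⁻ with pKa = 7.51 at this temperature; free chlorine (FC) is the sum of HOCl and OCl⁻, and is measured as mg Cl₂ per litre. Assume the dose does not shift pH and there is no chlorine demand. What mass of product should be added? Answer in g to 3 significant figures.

211 g

[OCl⁻]/[HOCl] = 10^(pH − pKa) = 10^(7.1 − 7.51) = 0.389; fraction as HOCl = 1/(1 + 0.389) = 0.7199.
Free chlorine required for 0.79 ppm HOCl: 0.79 / 0.7199 = 1.097 ppm.
FC to add: 1.097 − 0.7 = 0.3973 mg/L as Cl₂.
Cl₂ equivalent: 0.3973 mg/L × 317,000 L = 126 g.
Product at 59.6% available Cl: 126 / 0.596 = 211.3 g.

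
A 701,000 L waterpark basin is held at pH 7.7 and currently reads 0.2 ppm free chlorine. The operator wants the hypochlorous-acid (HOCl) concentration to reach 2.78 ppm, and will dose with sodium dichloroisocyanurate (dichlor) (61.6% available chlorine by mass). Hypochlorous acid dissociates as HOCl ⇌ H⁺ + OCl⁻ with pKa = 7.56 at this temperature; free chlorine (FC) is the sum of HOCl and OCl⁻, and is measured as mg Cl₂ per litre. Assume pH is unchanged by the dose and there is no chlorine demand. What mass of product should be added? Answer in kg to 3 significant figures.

7.30 kg

[OCl⁻]/[HOCl] = 10^(pH − pKa) = 10^(7.7 − 7.56) = 1.38; fraction as HOCl = 1/(1 + 1.38) = 0.4201.
Free chlorine required for 2.78 ppm HOCl: 2.78 / 0.4201 = 6.617 ppm.
FC to add: 6.617 − 0.2 = 6.417 mg/L as Cl₂.
Cl₂ equivalent: 6.417 mg/L × 701,000 L = 4499 g.
Product at 61.6% available Cl: 4499 / 0.616 = 7303 g.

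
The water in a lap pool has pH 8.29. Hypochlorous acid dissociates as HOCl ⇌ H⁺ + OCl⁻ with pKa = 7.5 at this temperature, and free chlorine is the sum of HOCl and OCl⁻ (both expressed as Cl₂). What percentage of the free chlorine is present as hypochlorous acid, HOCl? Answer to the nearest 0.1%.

[OCl⁻]/[HOCl] = 10^(pH − pKa) = 10^(8.29 − 7.5) = 10^0.79 = 6.166.
Fraction as HOCl = 1 / (1 + 6.166) = 0.1395.

14.0%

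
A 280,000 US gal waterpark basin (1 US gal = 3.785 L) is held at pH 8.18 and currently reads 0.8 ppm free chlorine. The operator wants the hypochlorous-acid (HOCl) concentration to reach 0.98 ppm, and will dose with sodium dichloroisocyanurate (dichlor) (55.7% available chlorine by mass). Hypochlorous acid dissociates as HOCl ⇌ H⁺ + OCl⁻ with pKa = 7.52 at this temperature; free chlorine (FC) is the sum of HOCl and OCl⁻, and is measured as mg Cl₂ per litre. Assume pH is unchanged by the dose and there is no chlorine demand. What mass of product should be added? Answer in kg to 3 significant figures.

Volume: 280,000 US gal × 3.785 L/gal = 1,059,800 L.
[OCl⁻]/[HOCl] = 10^(pH − pKa) = 10^(8.18 − 7.52) = 4.571; fraction as HOCl = 1/(1 + 4.571) = 0.1795.
Free chlorine required for 0.98 ppm HOCl: 0.98 / 0.1795 = 5.459 ppm.
FC to add: 5.459 − 0.8 = 4.659 mg/L as Cl₂.
Cl₂ equivalent: 4.659 mg/L × 1,059,800 L = 4938 g.
Product at 55.7% available Cl: 4938 / 0.557 = 8866 g.

8.87 kg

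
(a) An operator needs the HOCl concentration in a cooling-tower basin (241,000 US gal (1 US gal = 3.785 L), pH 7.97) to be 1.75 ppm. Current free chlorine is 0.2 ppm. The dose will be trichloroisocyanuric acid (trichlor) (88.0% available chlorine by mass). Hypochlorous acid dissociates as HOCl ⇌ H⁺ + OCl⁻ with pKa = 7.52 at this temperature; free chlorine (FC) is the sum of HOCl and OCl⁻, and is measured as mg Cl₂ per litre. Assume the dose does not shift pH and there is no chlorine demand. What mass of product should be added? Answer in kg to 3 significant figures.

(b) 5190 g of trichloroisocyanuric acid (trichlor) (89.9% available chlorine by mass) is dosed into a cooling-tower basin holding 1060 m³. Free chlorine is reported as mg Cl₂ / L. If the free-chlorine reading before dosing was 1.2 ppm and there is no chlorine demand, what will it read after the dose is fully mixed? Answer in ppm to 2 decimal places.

(a) Volume: 241,000 US gal × 3.785 L/gal = 912,185 L.
(a) [OCl⁻]/[HOCl] = 10^(pH − pKa) = 10^(7.97 − 7.52) = 2.818; fraction as HOCl = 1/(1 + 2.818) = 0.2619.
(a) Free chlorine required for 1.75 ppm HOCl: 1.75 / 0.2619 = 6.682 ppm.
(a) FC to add: 6.682 − 0.2 = 6.482 mg/L as Cl₂.
(a) Cl₂ equivalent: 6.482 mg/L × 912,185 L = 5913 g.
(a) Product at 88.0% available Cl: 5913 / 0.88 = 6719 g.

(b) Volume: 1060 m³ = 1,060,000 L.
(b) Available chlorine delivered: 5190 g × 0.899 = 4666 g as Cl₂.
(b) Concentration rise: 4666 g / 1,060,000 L = 4.402 mg/L = 4.40 ppm.
(b) Final FC: 1.2 + 4.40 = 5.60 ppm.

(a) 6.72 kg; (b) 5.60 ppm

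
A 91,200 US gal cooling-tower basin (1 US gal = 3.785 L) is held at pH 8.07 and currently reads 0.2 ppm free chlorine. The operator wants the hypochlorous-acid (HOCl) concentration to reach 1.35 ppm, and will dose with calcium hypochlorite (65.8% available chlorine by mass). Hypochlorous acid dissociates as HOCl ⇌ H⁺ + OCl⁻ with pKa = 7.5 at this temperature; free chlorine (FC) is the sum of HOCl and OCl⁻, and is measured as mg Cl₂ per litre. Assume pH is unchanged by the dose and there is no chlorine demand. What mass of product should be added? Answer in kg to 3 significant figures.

3.23 kg

Volume: 91,200 US gal × 3.785 L/gal = 345,192 L.
[OCl⁻]/[HOCl] = 10^(pH − pKa) = 10^(8.07 − 7.5) = 3.715; fraction as HOCl = 1/(1 + 3.715) = 0.2121.
Free chlorine required for 1.35 ppm HOCl: 1.35 / 0.2121 = 6.366 ppm.
FC to add: 6.366 − 0.2 = 6.166 mg/L as Cl₂.
Cl₂ equivalent: 6.166 mg/L × 345,192 L = 2128 g.
Product at 65.8% available Cl: 2128 / 0.658 = 3235 g.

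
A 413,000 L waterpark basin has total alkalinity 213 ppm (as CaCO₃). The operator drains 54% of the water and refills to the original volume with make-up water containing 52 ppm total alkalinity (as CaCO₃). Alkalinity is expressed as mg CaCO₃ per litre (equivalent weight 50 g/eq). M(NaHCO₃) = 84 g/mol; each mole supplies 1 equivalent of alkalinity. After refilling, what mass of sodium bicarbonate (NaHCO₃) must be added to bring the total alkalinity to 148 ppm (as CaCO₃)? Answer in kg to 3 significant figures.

After draining 54% and refilling: 213 × 0.46 + 52 × 0.54 = 126.06 ppm.
Deficit to target: 148 − 126.06 = 21.94 mg/L.
As CaCO₃: 21.94 mg/L × 413,000 L = 9061 g; ÷ 50 g/eq ÷ 1 = 181.2 mol NaHCO₃.
Mass: 181.2 × 84 = 15,220 g.

15.2 kg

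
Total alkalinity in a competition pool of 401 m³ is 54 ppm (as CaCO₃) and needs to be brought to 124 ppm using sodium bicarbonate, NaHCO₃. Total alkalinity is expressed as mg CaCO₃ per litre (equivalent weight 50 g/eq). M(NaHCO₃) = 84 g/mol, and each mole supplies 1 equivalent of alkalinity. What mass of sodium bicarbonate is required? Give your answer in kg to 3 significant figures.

47.2 kg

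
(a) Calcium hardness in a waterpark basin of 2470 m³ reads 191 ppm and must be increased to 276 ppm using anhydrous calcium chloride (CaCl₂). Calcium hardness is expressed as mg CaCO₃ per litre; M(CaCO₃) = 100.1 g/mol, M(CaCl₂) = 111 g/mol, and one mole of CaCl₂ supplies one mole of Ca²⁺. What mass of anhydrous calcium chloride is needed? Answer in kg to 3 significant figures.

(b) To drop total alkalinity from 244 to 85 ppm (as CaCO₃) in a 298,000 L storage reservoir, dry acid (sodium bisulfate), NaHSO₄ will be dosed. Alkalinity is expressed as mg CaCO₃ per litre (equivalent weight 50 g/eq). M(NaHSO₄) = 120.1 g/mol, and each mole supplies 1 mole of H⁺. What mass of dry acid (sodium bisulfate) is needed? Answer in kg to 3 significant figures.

(a) Volume: 2470 m³ = 2,470,000 L.
(a) Hardness to add: (276 − 191) = 85 mg/L as CaCO₃ × 2,470,000 L = 210,000 g as CaCO₃.
(a) Moles of Ca²⁺ (1 mol Ca²⁺ ≡ 1 mol CaCO₃): 210,000 / 100.1 g/mol = 2097 mol.
(a) Mass of CaCl₂: 2097 × 111 = 232,800 g.

(b) Alkalinity to neutralize: (244 − 85) = 159 mg/L as CaCO₃ × 298,000 L = 47,380 g as CaCO₃.
(b) Equivalents of H⁺ required: 47,380 ÷ 50 g/eq = 947.6 eq = 947.6 mol NaHSO₄.
(b) Mass of NaHSO₄: 947.6 × 120.1 = 113,800 g.

(a) 233 kg; (b) 114 kg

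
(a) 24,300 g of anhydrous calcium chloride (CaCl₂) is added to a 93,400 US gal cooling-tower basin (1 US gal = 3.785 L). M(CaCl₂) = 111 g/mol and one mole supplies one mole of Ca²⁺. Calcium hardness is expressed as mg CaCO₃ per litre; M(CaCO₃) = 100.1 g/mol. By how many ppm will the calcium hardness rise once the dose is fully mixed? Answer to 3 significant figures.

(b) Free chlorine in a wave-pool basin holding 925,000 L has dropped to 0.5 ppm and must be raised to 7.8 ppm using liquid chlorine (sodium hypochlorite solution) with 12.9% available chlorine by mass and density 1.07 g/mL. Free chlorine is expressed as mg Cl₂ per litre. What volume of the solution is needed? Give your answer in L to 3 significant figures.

(a) 62.0 ppm; (b) 48.9 L

(a) Volume: 93,400 US gal × 3.785 L/gal = 353,519 L.
(a) Moles of Ca²⁺: 24,300 g ÷ 111 g/mol = 218.9 mol.
(a) As CaCO₃: 218.9 mol × 100.1 g/mol = 21,910 g.
(a) Rise: 21,910 g / 353,519 L × 1000 = 61.99 mg/L.

(b) Chlorine deficit: 7.8 − 0.5 = 7.3 ppm = 7.3 mg/L as Cl₂.
(b) Cl₂ equivalent needed: 7.3 mg/L × 925,000 L = 6,752,000 mg = 6752 g.
(b) Product at 12.9% available chlorine: 6752 / 0.129 = 52,340 g.
(b) Volume at density 1.07 g/mL: 52,340 g ÷ 1.07 g/mL = 48,920 mL.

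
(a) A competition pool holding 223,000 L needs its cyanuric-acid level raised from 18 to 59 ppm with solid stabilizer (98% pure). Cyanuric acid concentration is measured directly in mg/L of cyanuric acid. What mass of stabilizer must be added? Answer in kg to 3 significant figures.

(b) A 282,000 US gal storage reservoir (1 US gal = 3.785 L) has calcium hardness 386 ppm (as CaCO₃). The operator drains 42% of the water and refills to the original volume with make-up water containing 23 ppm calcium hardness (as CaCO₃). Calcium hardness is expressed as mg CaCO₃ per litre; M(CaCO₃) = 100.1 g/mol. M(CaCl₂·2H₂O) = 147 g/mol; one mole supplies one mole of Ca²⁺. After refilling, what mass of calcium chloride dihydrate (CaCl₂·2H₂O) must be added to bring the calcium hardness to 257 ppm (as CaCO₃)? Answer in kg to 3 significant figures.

(a) 9.33 kg; (b) 36.8 kg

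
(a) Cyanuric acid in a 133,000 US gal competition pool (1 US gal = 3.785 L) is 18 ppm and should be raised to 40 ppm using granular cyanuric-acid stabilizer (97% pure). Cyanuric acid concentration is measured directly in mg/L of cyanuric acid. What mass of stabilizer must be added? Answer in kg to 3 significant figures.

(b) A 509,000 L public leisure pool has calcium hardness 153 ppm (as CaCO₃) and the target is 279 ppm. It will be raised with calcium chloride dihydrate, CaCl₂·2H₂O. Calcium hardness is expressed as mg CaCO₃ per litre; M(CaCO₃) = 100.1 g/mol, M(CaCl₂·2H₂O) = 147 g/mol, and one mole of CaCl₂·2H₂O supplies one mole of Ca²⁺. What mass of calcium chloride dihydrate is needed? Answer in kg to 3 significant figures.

(a) 11.4 kg; (b) 94.2 kg

(a) Volume: 133,000 US gal × 3.785 L/gal = 503,405 L.
(a) CYA to add: (40 − 18) = 22 mg/L × 503,405 L = 11,070 g cyanuric acid.
(a) At 97% purity: 11,070 / 0.97 = 11,420 g product.

(b) Hardness to add: (279 − 153) = 126 mg/L as CaCO₃ × 509,000 L = 64,130 g as CaCO₃.
(b) Moles of Ca²⁺ (1 mol Ca²⁺ ≡ 1 mol CaCO₃): 64,130 / 100.1 g/mol = 640.7 mol.
(b) Mass of CaCl₂·2H₂O: 640.7 × 147 = 94,180 g.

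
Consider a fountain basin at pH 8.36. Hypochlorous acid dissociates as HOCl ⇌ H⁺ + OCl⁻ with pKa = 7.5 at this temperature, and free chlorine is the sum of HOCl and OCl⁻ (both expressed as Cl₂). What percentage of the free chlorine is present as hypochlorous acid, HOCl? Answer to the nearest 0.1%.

[OCl⁻]/[HOCl] = 10^(pH − pKa) = 10^(8.36 − 7.5) = 10^0.86 = 7.244.
Fraction as HOCl = 1 / (1 + 7.244) = 0.1213.

12.1%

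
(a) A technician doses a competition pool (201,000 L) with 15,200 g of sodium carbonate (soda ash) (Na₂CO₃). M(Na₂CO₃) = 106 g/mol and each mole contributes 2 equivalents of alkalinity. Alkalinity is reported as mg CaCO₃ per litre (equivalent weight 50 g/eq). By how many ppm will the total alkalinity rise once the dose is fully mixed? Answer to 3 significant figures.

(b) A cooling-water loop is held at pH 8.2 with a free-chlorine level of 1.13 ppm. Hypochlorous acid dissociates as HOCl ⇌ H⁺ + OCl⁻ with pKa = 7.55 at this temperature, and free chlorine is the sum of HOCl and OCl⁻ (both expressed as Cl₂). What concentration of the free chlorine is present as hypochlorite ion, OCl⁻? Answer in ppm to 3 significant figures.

(a) 71.3 ppm; (b) 0.923 ppm

(a) Moles of Na₂CO₃: 15,200 g ÷ 106 g/mol = 143.4 mol → 286.8 eq of alkalinity.
(a) As CaCO₃: 286.8 eq × 50 g/eq = 14,340 g.
(a) Rise: 14,340 g / 201,000 L × 1000 = 71.34 mg/L.

(b) [OCl⁻]/[HOCl] = 10^(pH − pKa) = 10^(8.2 − 7.55) = 10^0.65 = 4.467.
(b) Fraction as HOCl = 1 / (1 + 4.467) = 0.1829.
(b) OCl⁻ = (1 − 0.1829) × 1.13 ppm = 0.9233 ppm.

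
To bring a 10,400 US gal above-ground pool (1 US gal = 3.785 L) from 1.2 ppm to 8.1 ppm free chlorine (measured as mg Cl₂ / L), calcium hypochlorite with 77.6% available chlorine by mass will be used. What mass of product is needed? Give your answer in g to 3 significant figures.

Volume: 10,400 US gal × 3.785 L/gal = 39,364 L.
Chlorine deficit: 8.1 − 1.2 = 6.9 ppm = 6.9 mg/L as Cl₂.
Cl₂ equivalent needed: 6.9 mg/L × 39,364 L = 271,600 mg = 271.6 g.
Product at 77.6% available chlorine: 271.6 / 0.776 = 350 g.

350 g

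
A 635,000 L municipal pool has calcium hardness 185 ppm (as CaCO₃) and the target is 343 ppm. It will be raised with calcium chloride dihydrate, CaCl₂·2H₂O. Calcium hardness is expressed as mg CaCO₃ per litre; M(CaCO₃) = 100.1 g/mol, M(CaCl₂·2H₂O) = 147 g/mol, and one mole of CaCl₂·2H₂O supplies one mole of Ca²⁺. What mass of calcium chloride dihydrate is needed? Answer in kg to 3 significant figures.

147 kg

Hardness to add: (343 − 185) = 158 mg/L as CaCO₃ × 635,000 L = 100,300 g as CaCO₃.
Moles of Ca²⁺ (1 mol Ca²⁺ ≡ 1 mol CaCO₃): 100,300 / 100.1 g/mol = 1002 mol.
Mass of CaCl₂·2H₂O: 1002 × 147 = 147,300 g.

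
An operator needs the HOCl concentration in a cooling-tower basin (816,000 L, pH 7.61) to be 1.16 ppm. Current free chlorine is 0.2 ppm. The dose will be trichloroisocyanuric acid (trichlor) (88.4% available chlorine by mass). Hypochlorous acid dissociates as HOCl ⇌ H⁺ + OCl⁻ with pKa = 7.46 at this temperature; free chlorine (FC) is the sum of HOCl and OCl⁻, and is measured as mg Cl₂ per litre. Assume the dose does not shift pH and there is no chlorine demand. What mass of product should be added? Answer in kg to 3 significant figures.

2.40 kg

[OCl⁻]/[HOCl] = 10^(pH − pKa) = 10^(7.61 − 7.46) = 1.413; fraction as HOCl = 1/(1 + 1.413) = 0.4145.
Free chlorine required for 1.16 ppm HOCl: 1.16 / 0.4145 = 2.799 ppm.
FC to add: 2.799 − 0.2 = 2.599 mg/L as Cl₂.
Cl₂ equivalent: 2.599 mg/L × 816,000 L = 2120 g.
Product at 88.4% available Cl: 2120 / 0.884 = 2399 g.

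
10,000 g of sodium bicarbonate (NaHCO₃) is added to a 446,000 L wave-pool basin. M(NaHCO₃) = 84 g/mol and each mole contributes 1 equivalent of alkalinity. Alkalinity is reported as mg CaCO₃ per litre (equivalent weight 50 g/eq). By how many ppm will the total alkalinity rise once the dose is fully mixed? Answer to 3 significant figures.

Moles of NaHCO₃: 10,000 g ÷ 84 g/mol = 119 mol → 119 eq of alkalinity.
As CaCO₃: 119 eq × 50 g/eq = 5952 g.
Rise: 5952 g / 446,000 L × 1000 = 13.35 mg/L.

13.3 ppm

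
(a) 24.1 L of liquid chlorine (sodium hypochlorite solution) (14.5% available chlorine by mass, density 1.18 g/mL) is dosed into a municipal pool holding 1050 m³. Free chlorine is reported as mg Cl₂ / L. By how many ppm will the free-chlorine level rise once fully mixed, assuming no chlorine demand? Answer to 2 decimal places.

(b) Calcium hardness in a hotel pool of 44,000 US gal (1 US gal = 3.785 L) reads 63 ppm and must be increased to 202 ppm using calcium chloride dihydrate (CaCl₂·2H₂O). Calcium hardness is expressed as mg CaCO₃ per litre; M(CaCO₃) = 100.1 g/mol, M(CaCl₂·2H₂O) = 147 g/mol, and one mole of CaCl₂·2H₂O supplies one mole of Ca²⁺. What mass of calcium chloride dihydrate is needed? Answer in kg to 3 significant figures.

(a) 3.93 ppm; (b) 34.0 kg

(a) Volume: 1050 m³ = 1,050,000 L.
(a) Mass of solution: 24.1 L × 1000 mL/L × 1.18 g/mL = 28,440 g.
(a) Available chlorine delivered: 28,440 g × 0.145 = 4124 g as Cl₂.
(a) Concentration rise: 4124 g / 1,050,000 L = 3.927 mg/L = 3.93 ppm.

(b) Volume: 44,000 US gal × 3.785 L/gal = 166,540 L.
(b) Hardness to add: (202 − 63) = 139 mg/L as CaCO₃ × 166,540 L = 23,150 g as CaCO₃.
(b) Moles of Ca²⁺ (1 mol Ca²⁺ ≡ 1 mol CaCO₃): 23,150 / 100.1 g/mol = 231.3 mol.
(b) Mass of CaCl₂·2H₂O: 231.3 × 147 = 34,000 g.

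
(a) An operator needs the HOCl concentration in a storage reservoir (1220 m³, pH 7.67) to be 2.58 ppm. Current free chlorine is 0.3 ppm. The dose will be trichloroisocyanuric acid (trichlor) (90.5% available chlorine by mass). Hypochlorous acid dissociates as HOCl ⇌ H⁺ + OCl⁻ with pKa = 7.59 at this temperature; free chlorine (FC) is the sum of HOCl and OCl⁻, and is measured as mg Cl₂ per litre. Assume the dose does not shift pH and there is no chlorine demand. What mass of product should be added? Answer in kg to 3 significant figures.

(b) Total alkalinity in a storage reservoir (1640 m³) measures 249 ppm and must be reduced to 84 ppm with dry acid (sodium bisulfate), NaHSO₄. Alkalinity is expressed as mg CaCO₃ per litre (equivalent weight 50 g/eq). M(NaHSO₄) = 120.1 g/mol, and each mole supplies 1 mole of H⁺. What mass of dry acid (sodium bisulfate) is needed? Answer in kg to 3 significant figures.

(a) 7.26 kg; (b) 650 kg

(a) Volume: 1220 m³ = 1,220,000 L.
(a) [OCl⁻]/[HOCl] = 10^(pH − pKa) = 10^(7.67 − 7.59) = 1.202; fraction as HOCl = 1/(1 + 1.202) = 0.4541.
(a) Free chlorine required for 2.58 ppm HOCl: 2.58 / 0.4541 = 5.682 ppm.
(a) FC to add: 5.682 − 0.3 = 5.382 mg/L as Cl₂.
(a) Cl₂ equivalent: 5.382 mg/L × 1,220,000 L = 6566 g.
(a) Product at 90.5% available Cl: 6566 / 0.905 = 7255 g.

(b) Volume: 1640 m³ = 1,640,000 L.
(b) Alkalinity to neutralize: (249 − 84) = 165 mg/L as CaCO₃ × 1,640,000 L = 270,600 g as CaCO₃.
(b) Equivalents of H⁺ required: 270,600 ÷ 50 g/eq = 5412 eq = 5412 mol NaHSO₄.
(b) Mass of NaHSO₄: 5412 × 120.1 = 650,000 g.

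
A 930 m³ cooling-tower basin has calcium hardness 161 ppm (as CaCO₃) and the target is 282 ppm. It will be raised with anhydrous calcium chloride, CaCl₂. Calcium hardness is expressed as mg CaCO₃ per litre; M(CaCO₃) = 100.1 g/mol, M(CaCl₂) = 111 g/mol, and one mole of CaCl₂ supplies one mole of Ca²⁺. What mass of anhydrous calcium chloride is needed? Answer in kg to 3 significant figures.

125 kg

Volume: 930 m³ = 930,000 L.
Hardness to add: (282 − 161) = 121 mg/L as CaCO₃ × 930,000 L = 112,500 g as CaCO₃.
Moles of Ca²⁺ (1 mol Ca²⁺ ≡ 1 mol CaCO₃): 112,500 / 100.1 g/mol = 1124 mol.
Mass of CaCl₂: 1124 × 111 = 124,800 g.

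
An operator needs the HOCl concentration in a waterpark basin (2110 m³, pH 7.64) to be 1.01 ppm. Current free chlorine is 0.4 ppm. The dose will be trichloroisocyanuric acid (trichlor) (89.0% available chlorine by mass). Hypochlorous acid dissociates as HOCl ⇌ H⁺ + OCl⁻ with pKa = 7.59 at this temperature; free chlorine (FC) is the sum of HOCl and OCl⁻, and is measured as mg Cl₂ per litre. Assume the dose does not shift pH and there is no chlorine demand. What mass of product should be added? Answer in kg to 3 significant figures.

4.13 kg

Volume: 2110 m³ = 2,110,000 L.
[OCl⁻]/[HOCl] = 10^(pH − pKa) = 10^(7.64 − 7.59) = 1.122; fraction as HOCl = 1/(1 + 1.122) = 0.4712.
Free chlorine required for 1.01 ppm HOCl: 1.01 / 0.4712 = 2.143 ppm.
FC to add: 2.143 − 0.4 = 1.743 mg/L as Cl₂.
Cl₂ equivalent: 1.743 mg/L × 2,110,000 L = 3678 g.
Product at 89.0% available Cl: 3678 / 0.89 = 4133 g.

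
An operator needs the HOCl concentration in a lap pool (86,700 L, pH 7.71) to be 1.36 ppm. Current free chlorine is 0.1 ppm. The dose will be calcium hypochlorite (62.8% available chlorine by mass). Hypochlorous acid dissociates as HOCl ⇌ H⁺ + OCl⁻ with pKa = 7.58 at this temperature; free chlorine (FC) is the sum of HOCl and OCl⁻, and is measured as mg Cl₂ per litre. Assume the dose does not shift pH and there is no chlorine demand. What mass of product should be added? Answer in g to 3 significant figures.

[OCl⁻]/[HOCl] = 10^(pH − pKa) = 10^(7.71 − 7.58) = 1.349; fraction as HOCl = 1/(1 + 1.349) = 0.4257.
Free chlorine required for 1.36 ppm HOCl: 1.36 / 0.4257 = 3.195 ppm.
FC to add: 3.195 − 0.1 = 3.095 mg/L as Cl₂.
Cl₂ equivalent: 3.095 mg/L × 86,700 L = 268.3 g.
Product at 62.8% available Cl: 268.3 / 0.628 = 427.2 g.

427 g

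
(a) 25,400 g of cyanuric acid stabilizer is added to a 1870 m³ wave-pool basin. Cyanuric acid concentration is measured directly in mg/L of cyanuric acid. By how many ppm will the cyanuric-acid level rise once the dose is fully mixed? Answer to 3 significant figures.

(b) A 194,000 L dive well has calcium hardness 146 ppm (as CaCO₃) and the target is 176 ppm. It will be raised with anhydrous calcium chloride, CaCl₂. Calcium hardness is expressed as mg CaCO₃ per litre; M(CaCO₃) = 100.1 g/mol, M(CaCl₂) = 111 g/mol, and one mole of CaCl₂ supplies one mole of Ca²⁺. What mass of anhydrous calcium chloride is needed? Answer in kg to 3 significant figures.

(a) Volume: 1870 m³ = 1,870,000 L.
(a) Rise: 25,400 g / 1,870,000 L × 1000 = 13.58 mg/L.

(b) Hardness to add: (176 − 146) = 30 mg/L as CaCO₃ × 194,000 L = 5820 g as CaCO₃.
(b) Moles of Ca²⁺ (1 mol Ca²⁺ ≡ 1 mol CaCO₃): 5820 / 100.1 g/mol = 58.14 mol.
(b) Mass of CaCl₂: 58.14 × 111 = 6454 g.

(a) 13.6 ppm; (b) 6.45 kg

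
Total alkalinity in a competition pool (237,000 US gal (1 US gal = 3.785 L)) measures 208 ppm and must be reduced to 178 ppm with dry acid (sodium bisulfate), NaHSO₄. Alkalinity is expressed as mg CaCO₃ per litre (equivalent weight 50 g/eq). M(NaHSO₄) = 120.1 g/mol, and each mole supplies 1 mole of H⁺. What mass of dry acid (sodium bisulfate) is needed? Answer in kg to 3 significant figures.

64.6 kg

Volume: 237,000 US gal × 3.785 L/gal = 897,045 L.
Alkalinity to neutralize: (208 − 178) = 30 mg/L as CaCO₃ × 897,045 L = 26,910 g as CaCO₃.
Equivalents of H⁺ required: 26,910 ÷ 50 g/eq = 538.2 eq = 538.2 mol NaHSO₄.
Mass of NaHSO₄: 538.2 × 120.1 = 64,640 g.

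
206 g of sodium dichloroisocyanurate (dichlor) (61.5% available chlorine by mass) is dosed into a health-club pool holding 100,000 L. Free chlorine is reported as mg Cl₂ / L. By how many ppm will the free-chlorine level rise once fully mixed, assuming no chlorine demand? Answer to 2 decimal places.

1.27 ppm

Available chlorine delivered: 206 g × 0.615 = 126.7 g as Cl₂.
Concentration rise: 126.7 g / 100,000 L = 1.267 mg/L = 1.27 ppm.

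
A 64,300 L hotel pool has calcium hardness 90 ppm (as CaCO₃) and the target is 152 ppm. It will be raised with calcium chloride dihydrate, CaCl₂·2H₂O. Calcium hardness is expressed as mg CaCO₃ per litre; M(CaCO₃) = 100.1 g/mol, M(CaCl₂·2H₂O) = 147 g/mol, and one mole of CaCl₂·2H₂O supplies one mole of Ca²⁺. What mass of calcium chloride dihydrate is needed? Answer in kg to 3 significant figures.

5.85 kg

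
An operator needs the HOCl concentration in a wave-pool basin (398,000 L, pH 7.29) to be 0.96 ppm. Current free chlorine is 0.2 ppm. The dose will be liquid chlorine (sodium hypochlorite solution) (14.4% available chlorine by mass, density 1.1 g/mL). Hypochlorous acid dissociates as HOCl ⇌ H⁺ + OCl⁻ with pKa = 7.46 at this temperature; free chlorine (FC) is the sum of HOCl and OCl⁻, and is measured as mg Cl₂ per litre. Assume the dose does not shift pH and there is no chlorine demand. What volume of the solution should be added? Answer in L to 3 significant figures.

[OCl⁻]/[HOCl] = 10^(pH − pKa) = 10^(7.29 − 7.46) = 0.6761; fraction as HOCl = 1/(1 + 0.6761) = 0.5966.
Free chlorine required for 0.96 ppm HOCl: 0.96 / 0.5966 = 1.609 ppm.
FC to add: 1.609 − 0.2 = 1.409 mg/L as Cl₂.
Cl₂ equivalent: 1.409 mg/L × 398,000 L = 560.8 g.
Product at 14.4% available Cl: 560.8 / 0.144 = 3894 g.
Volume: 3894 g ÷ 1.1 g/mL = 3540 mL.

3.54 L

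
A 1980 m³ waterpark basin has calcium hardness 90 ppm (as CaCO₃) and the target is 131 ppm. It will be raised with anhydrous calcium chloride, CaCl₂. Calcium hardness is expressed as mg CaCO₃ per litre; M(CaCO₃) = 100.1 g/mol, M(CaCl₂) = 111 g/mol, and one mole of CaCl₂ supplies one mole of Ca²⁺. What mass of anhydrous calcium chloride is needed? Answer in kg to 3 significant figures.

Volume: 1980 m³ = 1,980,000 L.
Hardness to add: (131 − 90) = 41 mg/L as CaCO₃ × 1,980,000 L = 81,180 g as CaCO₃.
Moles of Ca²⁺ (1 mol Ca²⁺ ≡ 1 mol CaCO₃): 81,180 / 100.1 g/mol = 811 mol.
Mass of CaCl₂: 811 × 111 = 90,020 g.

90.0 kg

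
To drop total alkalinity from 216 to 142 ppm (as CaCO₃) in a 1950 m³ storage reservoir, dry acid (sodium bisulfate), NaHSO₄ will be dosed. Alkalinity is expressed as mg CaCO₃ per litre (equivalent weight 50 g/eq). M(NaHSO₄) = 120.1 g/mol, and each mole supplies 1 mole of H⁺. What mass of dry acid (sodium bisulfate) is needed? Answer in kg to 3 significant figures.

347 kg

Volume: 1950 m³ = 1,950,000 L.
Alkalinity to neutralize: (216 − 142) = 74 mg/L as CaCO₃ × 1,950,000 L = 144,300 g as CaCO₃.
Equivalents of H⁺ required: 144,300 ÷ 50 g/eq = 2886 eq = 2886 mol NaHSO₄.
Mass of NaHSO₄: 2886 × 120.1 = 346,600 g.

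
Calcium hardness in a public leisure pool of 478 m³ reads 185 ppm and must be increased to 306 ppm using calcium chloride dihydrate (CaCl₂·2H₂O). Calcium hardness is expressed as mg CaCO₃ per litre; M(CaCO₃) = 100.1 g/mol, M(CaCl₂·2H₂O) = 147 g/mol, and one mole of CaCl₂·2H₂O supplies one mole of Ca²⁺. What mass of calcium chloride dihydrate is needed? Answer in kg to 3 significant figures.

Volume: 478 m³ = 478,000 L.
Hardness to add: (306 − 185) = 121 mg/L as CaCO₃ × 478,000 L = 57,840 g as CaCO₃.
Moles of Ca²⁺ (1 mol Ca²⁺ ≡ 1 mol CaCO₃): 57,840 / 100.1 g/mol = 577.8 mol.
Mass of CaCl₂·2H₂O: 577.8 × 147 = 84,940 g.

84.9 kg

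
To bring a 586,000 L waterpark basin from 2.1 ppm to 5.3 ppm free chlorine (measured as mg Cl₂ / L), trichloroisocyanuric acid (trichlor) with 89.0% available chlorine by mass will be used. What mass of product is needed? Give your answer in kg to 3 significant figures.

2.11 kg

Chlorine deficit: 5.3 − 2.1 = 3.2 ppm = 3.2 mg/L as Cl₂.
Cl₂ equivalent needed: 3.2 mg/L × 586,000 L = 1,875,000 mg = 1875 g.
Product at 89.0% available chlorine: 1875 / 0.89 = 2107 g.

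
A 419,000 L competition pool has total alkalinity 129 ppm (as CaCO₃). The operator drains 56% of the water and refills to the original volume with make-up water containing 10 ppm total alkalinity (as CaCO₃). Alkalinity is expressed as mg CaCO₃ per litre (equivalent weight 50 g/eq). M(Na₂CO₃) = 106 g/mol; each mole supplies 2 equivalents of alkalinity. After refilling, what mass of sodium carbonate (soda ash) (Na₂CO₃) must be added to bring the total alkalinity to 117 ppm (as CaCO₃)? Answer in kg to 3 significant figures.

24.3 kg

After draining 56% and refilling: 129 × 0.44 + 10 × 0.56 = 62.36 ppm.
Deficit to target: 117 − 62.36 = 54.64 mg/L.
As CaCO₃: 54.64 mg/L × 419,000 L = 22,890 g; ÷ 50 g/eq ÷ 2 = 228.9 mol Na₂CO₃.
Mass: 228.9 × 106 = 24,270 g.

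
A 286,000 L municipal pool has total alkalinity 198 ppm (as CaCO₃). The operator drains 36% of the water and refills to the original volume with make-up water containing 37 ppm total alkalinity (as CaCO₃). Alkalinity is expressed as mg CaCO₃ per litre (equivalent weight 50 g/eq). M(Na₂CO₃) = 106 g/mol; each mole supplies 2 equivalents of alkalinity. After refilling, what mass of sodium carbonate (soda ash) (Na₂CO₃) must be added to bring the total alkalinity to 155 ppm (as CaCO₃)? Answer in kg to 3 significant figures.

4.54 kg

After draining 36% and refilling: 198 × 0.64 + 37 × 0.36 = 140.04 ppm.
Deficit to target: 155 − 140.04 = 14.96 mg/L.
As CaCO₃: 14.96 mg/L × 286,000 L = 4279 g; ÷ 50 g/eq ÷ 2 = 42.79 mol Na₂CO₃.
Mass: 42.79 × 106 = 4535 g.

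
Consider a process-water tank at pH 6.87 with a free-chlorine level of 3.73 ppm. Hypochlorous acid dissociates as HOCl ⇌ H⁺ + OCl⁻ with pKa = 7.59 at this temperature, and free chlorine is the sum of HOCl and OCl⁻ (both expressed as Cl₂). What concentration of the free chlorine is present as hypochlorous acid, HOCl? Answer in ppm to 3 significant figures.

3.13 ppm

[OCl⁻]/[HOCl] = 10^(pH − pKa) = 10^(6.87 − 7.59) = 10^-0.72 = 0.1905.
Fraction as HOCl = 1 / (1 + 0.1905) = 0.84.
HOCl = 0.84 × 3.73 ppm = 3.133 ppm.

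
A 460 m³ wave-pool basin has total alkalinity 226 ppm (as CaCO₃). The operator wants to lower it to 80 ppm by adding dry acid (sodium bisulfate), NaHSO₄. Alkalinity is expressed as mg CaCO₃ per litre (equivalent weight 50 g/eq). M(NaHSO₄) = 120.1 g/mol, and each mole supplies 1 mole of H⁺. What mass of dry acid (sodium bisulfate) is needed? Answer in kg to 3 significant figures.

161 kg

Volume: 460 m³ = 460,000 L.
Alkalinity to neutralize: (226 − 80) = 146 mg/L as CaCO₃ × 460,000 L = 67,160 g as CaCO₃.
Equivalents of H⁺ required: 67,160 ÷ 50 g/eq = 1343 eq = 1343 mol NaHSO₄.
Mass of NaHSO₄: 1343 × 120.1 = 161,300 g.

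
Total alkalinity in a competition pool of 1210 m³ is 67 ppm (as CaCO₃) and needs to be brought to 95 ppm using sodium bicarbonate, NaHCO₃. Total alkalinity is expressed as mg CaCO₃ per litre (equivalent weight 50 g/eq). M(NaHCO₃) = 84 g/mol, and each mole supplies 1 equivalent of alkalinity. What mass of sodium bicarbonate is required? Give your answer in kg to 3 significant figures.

Volume: 1210 m³ = 1,210,000 L.
Alkalinity to add: (95 − 67) = 28 mg/L as CaCO₃ × 1,210,000 L = 33,880 g as CaCO₃.
Equivalents: 33,880 g ÷ 50 g/eq = 677.6 eq.
NaHCO₃ supplies 1 eq per mole → 677.6 mol.
Mass: 677.6 mol × 84 g/mol = 56,920 g.

56.9 kg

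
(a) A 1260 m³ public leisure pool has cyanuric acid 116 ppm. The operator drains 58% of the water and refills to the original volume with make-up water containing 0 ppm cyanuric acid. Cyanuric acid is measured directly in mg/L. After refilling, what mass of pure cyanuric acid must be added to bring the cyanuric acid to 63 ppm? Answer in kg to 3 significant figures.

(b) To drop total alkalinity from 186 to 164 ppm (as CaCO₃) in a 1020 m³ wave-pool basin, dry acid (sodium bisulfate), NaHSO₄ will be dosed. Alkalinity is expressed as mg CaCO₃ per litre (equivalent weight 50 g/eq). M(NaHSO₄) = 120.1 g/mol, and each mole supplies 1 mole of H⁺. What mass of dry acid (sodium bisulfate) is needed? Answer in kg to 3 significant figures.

(a) Volume: 1260 m³ = 1,260,000 L.
(a) After draining 58% and refilling: 116 × 0.42 + 0 × 0.58 = 48.72 ppm.
(a) Deficit to target: 63 − 48.72 = 14.28 mg/L.
(a) Mass: 14.28 mg/L × 1,260,000 L = 17,990 g cyanuric acid.

(b) Volume: 1020 m³ = 1,020,000 L.
(b) Alkalinity to neutralize: (186 − 164) = 22 mg/L as CaCO₃ × 1,020,000 L = 22,440 g as CaCO₃.
(b) Equivalents of H⁺ required: 22,440 ÷ 50 g/eq = 448.8 eq = 448.8 mol NaHSO₄.
(b) Mass of NaHSO₄: 448.8 × 120.1 = 53,900 g.

(a) 18.0 kg; (b) 53.9 kg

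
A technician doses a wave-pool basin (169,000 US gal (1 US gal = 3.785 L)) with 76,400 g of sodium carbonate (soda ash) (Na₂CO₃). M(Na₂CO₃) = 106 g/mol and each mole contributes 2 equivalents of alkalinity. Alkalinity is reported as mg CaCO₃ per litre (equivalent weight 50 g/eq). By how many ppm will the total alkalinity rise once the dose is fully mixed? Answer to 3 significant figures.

Volume: 169,000 US gal × 3.785 L/gal = 639,665 L.
Moles of Na₂CO₃: 76,400 g ÷ 106 g/mol = 720.8 mol → 1442 eq of alkalinity.
As CaCO₃: 1442 eq × 50 g/eq = 72,080 g.
Rise: 72,080 g / 639,665 L × 1000 = 112.7 mg/L.

113 ppm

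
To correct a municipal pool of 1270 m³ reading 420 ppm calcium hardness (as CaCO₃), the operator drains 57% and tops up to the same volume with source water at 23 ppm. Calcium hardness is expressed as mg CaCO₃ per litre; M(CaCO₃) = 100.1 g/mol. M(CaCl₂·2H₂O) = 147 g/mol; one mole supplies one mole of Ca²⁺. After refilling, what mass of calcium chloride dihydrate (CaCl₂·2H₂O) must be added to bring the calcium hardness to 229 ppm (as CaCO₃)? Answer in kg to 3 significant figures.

65.8 kg

Volume: 1270 m³ = 1,270,000 L.
After draining 57% and refilling: 420 × 0.43 + 23 × 0.57 = 193.71 ppm.
Deficit to target: 229 − 193.71 = 35.29 mg/L.
As CaCO₃: 35.29 mg/L × 1,270,000 L = 44,820 g; ÷ 100.1 = 447.7 mol Ca²⁺.
Mass: 447.7 × 147 = 65,820 g.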